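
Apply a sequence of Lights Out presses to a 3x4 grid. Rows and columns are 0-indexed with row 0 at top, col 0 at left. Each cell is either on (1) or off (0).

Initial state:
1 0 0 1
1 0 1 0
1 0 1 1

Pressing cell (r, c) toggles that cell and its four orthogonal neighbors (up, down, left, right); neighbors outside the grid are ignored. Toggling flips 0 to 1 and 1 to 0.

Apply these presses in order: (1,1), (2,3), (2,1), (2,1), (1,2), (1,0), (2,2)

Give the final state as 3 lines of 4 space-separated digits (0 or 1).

Answer: 0 1 1 1
1 1 0 0
0 0 0 1

Derivation:
After press 1 at (1,1):
1 1 0 1
0 1 0 0
1 1 1 1

After press 2 at (2,3):
1 1 0 1
0 1 0 1
1 1 0 0

After press 3 at (2,1):
1 1 0 1
0 0 0 1
0 0 1 0

After press 4 at (2,1):
1 1 0 1
0 1 0 1
1 1 0 0

After press 5 at (1,2):
1 1 1 1
0 0 1 0
1 1 1 0

After press 6 at (1,0):
0 1 1 1
1 1 1 0
0 1 1 0

After press 7 at (2,2):
0 1 1 1
1 1 0 0
0 0 0 1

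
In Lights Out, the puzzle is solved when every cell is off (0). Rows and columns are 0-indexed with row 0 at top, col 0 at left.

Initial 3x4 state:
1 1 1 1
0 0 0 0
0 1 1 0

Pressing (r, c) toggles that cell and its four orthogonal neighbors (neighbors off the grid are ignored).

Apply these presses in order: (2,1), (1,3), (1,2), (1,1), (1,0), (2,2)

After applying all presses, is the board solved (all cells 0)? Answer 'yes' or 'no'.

After press 1 at (2,1):
1 1 1 1
0 1 0 0
1 0 0 0

After press 2 at (1,3):
1 1 1 0
0 1 1 1
1 0 0 1

After press 3 at (1,2):
1 1 0 0
0 0 0 0
1 0 1 1

After press 4 at (1,1):
1 0 0 0
1 1 1 0
1 1 1 1

After press 5 at (1,0):
0 0 0 0
0 0 1 0
0 1 1 1

After press 6 at (2,2):
0 0 0 0
0 0 0 0
0 0 0 0

Lights still on: 0

Answer: yes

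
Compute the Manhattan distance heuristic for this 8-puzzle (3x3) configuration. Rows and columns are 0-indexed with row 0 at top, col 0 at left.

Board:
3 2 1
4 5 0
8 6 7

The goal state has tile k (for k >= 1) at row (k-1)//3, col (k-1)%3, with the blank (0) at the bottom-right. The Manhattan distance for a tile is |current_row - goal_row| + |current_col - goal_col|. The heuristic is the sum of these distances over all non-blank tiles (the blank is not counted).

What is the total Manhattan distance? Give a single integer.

Answer: 9

Derivation:
Tile 3: at (0,0), goal (0,2), distance |0-0|+|0-2| = 2
Tile 2: at (0,1), goal (0,1), distance |0-0|+|1-1| = 0
Tile 1: at (0,2), goal (0,0), distance |0-0|+|2-0| = 2
Tile 4: at (1,0), goal (1,0), distance |1-1|+|0-0| = 0
Tile 5: at (1,1), goal (1,1), distance |1-1|+|1-1| = 0
Tile 8: at (2,0), goal (2,1), distance |2-2|+|0-1| = 1
Tile 6: at (2,1), goal (1,2), distance |2-1|+|1-2| = 2
Tile 7: at (2,2), goal (2,0), distance |2-2|+|2-0| = 2
Sum: 2 + 0 + 2 + 0 + 0 + 1 + 2 + 2 = 9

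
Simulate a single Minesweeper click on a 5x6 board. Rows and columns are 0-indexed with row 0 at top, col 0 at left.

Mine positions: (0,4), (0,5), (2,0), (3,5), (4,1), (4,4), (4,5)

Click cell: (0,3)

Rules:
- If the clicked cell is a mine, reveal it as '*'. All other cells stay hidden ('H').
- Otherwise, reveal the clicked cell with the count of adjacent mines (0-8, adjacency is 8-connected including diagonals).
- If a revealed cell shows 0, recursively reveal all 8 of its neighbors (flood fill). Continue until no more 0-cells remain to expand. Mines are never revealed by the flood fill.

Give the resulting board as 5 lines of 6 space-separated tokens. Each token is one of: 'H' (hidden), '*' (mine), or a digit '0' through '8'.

H H H 1 H H
H H H H H H
H H H H H H
H H H H H H
H H H H H H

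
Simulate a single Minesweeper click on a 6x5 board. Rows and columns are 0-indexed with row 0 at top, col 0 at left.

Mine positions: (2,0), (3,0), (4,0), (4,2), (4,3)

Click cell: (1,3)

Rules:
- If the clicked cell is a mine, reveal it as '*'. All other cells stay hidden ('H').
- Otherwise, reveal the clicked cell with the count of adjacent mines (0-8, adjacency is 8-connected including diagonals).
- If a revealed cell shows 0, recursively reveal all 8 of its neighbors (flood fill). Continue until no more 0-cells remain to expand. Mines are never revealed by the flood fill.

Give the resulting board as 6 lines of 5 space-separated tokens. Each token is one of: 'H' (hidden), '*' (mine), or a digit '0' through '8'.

0 0 0 0 0
1 1 0 0 0
H 2 0 0 0
H 4 2 2 1
H H H H H
H H H H H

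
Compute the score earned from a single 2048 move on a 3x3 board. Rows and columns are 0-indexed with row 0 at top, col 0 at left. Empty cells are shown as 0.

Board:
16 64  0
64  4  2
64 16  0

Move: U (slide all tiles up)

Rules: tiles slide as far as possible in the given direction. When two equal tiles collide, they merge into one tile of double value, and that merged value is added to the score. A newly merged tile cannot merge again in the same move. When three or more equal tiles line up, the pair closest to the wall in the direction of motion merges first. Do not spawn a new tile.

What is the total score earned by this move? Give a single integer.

Slide up:
col 0: [16, 64, 64] -> [16, 128, 0]  score +128 (running 128)
col 1: [64, 4, 16] -> [64, 4, 16]  score +0 (running 128)
col 2: [0, 2, 0] -> [2, 0, 0]  score +0 (running 128)
Board after move:
 16  64   2
128   4   0
  0  16   0

Answer: 128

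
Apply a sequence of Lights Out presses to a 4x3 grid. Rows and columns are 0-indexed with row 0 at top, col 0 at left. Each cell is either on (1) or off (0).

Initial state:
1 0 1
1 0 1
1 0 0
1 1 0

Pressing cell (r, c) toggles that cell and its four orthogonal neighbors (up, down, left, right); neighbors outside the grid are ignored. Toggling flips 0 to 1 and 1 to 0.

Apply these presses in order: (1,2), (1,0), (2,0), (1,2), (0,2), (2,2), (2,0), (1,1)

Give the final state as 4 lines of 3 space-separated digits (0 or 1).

After press 1 at (1,2):
1 0 0
1 1 0
1 0 1
1 1 0

After press 2 at (1,0):
0 0 0
0 0 0
0 0 1
1 1 0

After press 3 at (2,0):
0 0 0
1 0 0
1 1 1
0 1 0

After press 4 at (1,2):
0 0 1
1 1 1
1 1 0
0 1 0

After press 5 at (0,2):
0 1 0
1 1 0
1 1 0
0 1 0

After press 6 at (2,2):
0 1 0
1 1 1
1 0 1
0 1 1

After press 7 at (2,0):
0 1 0
0 1 1
0 1 1
1 1 1

After press 8 at (1,1):
0 0 0
1 0 0
0 0 1
1 1 1

Answer: 0 0 0
1 0 0
0 0 1
1 1 1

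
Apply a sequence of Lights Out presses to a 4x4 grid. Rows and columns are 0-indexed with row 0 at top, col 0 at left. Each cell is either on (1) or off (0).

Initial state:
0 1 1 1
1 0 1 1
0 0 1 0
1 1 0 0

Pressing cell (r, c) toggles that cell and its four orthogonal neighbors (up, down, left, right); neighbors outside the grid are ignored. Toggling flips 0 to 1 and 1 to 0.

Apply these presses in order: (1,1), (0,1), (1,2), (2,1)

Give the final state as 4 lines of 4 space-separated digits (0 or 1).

Answer: 1 1 1 1
0 0 1 0
1 0 1 0
1 0 0 0

Derivation:
After press 1 at (1,1):
0 0 1 1
0 1 0 1
0 1 1 0
1 1 0 0

After press 2 at (0,1):
1 1 0 1
0 0 0 1
0 1 1 0
1 1 0 0

After press 3 at (1,2):
1 1 1 1
0 1 1 0
0 1 0 0
1 1 0 0

After press 4 at (2,1):
1 1 1 1
0 0 1 0
1 0 1 0
1 0 0 0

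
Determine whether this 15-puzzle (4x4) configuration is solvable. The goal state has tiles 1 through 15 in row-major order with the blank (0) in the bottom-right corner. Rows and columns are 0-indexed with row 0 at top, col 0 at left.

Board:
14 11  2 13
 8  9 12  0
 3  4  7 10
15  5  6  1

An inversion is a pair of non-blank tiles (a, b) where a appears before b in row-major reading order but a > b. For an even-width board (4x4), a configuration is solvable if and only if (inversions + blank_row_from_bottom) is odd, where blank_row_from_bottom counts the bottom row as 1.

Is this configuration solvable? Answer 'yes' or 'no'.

Answer: yes

Derivation:
Inversions: 66
Blank is in row 1 (0-indexed from top), which is row 3 counting from the bottom (bottom = 1).
66 + 3 = 69, which is odd, so the puzzle is solvable.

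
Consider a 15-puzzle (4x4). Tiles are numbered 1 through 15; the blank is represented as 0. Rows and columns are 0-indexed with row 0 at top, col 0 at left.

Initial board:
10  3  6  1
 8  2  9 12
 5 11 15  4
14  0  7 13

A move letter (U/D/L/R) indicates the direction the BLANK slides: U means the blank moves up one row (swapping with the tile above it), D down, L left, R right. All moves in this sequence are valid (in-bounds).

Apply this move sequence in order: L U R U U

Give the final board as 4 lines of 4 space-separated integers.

Answer: 10  0  6  1
 8  3  9 12
11  2 15  4
 5 14  7 13

Derivation:
After move 1 (L):
10  3  6  1
 8  2  9 12
 5 11 15  4
 0 14  7 13

After move 2 (U):
10  3  6  1
 8  2  9 12
 0 11 15  4
 5 14  7 13

After move 3 (R):
10  3  6  1
 8  2  9 12
11  0 15  4
 5 14  7 13

After move 4 (U):
10  3  6  1
 8  0  9 12
11  2 15  4
 5 14  7 13

After move 5 (U):
10  0  6  1
 8  3  9 12
11  2 15  4
 5 14  7 13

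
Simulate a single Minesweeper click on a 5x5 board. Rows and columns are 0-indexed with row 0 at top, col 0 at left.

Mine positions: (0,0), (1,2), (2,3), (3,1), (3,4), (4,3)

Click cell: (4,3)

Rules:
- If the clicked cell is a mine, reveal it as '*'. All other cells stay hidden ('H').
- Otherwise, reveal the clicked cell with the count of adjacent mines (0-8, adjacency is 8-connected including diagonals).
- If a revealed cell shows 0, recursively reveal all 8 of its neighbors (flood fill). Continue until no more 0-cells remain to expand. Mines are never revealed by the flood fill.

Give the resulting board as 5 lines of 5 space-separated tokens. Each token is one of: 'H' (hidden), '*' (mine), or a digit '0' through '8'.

H H H H H
H H H H H
H H H H H
H H H H H
H H H * H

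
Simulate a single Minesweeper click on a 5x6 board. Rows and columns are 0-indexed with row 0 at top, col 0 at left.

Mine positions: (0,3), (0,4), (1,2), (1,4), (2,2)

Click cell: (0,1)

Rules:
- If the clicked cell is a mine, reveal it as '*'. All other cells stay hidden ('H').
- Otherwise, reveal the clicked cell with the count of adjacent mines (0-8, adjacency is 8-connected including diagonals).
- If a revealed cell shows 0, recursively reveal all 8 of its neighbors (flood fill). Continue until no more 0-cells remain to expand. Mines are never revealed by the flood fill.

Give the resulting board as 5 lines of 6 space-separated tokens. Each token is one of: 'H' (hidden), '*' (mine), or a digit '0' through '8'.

H 1 H H H H
H H H H H H
H H H H H H
H H H H H H
H H H H H H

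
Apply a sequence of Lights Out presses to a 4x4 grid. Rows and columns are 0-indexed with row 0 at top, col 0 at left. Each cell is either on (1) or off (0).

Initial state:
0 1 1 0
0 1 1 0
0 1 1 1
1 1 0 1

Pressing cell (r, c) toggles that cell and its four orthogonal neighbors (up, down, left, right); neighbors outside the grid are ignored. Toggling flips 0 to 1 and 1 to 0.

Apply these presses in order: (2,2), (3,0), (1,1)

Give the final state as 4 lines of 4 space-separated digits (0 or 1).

After press 1 at (2,2):
0 1 1 0
0 1 0 0
0 0 0 0
1 1 1 1

After press 2 at (3,0):
0 1 1 0
0 1 0 0
1 0 0 0
0 0 1 1

After press 3 at (1,1):
0 0 1 0
1 0 1 0
1 1 0 0
0 0 1 1

Answer: 0 0 1 0
1 0 1 0
1 1 0 0
0 0 1 1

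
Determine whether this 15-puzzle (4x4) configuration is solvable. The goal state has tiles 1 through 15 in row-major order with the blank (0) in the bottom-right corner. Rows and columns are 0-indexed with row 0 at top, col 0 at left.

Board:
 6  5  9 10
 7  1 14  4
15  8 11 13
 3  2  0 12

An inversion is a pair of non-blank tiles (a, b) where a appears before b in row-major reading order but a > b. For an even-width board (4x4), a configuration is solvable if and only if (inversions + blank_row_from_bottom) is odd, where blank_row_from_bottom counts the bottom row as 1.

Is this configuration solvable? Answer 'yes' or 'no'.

Answer: yes

Derivation:
Inversions: 48
Blank is in row 3 (0-indexed from top), which is row 1 counting from the bottom (bottom = 1).
48 + 1 = 49, which is odd, so the puzzle is solvable.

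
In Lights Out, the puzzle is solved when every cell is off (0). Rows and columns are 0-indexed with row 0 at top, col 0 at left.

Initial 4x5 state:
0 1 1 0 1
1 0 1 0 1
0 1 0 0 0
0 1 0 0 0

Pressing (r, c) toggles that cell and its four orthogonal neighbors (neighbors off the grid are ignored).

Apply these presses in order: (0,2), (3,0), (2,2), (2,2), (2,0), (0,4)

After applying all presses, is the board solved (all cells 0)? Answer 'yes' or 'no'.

After press 1 at (0,2):
0 0 0 1 1
1 0 0 0 1
0 1 0 0 0
0 1 0 0 0

After press 2 at (3,0):
0 0 0 1 1
1 0 0 0 1
1 1 0 0 0
1 0 0 0 0

After press 3 at (2,2):
0 0 0 1 1
1 0 1 0 1
1 0 1 1 0
1 0 1 0 0

After press 4 at (2,2):
0 0 0 1 1
1 0 0 0 1
1 1 0 0 0
1 0 0 0 0

After press 5 at (2,0):
0 0 0 1 1
0 0 0 0 1
0 0 0 0 0
0 0 0 0 0

After press 6 at (0,4):
0 0 0 0 0
0 0 0 0 0
0 0 0 0 0
0 0 0 0 0

Lights still on: 0

Answer: yes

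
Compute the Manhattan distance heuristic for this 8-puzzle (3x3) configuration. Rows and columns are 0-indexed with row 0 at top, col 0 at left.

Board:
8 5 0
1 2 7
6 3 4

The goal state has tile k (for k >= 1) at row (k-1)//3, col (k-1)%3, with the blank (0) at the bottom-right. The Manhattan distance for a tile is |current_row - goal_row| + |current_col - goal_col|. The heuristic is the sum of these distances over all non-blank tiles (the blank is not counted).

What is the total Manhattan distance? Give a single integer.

Answer: 18

Derivation:
Tile 8: at (0,0), goal (2,1), distance |0-2|+|0-1| = 3
Tile 5: at (0,1), goal (1,1), distance |0-1|+|1-1| = 1
Tile 1: at (1,0), goal (0,0), distance |1-0|+|0-0| = 1
Tile 2: at (1,1), goal (0,1), distance |1-0|+|1-1| = 1
Tile 7: at (1,2), goal (2,0), distance |1-2|+|2-0| = 3
Tile 6: at (2,0), goal (1,2), distance |2-1|+|0-2| = 3
Tile 3: at (2,1), goal (0,2), distance |2-0|+|1-2| = 3
Tile 4: at (2,2), goal (1,0), distance |2-1|+|2-0| = 3
Sum: 3 + 1 + 1 + 1 + 3 + 3 + 3 + 3 = 18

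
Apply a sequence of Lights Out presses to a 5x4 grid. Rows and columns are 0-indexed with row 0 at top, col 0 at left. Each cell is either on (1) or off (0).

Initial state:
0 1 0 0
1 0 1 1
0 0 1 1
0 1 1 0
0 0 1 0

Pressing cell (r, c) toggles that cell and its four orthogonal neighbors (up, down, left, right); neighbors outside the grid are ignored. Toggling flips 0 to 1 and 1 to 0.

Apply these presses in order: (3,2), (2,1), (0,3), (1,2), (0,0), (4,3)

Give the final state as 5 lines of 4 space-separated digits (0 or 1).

After press 1 at (3,2):
0 1 0 0
1 0 1 1
0 0 0 1
0 0 0 1
0 0 0 0

After press 2 at (2,1):
0 1 0 0
1 1 1 1
1 1 1 1
0 1 0 1
0 0 0 0

After press 3 at (0,3):
0 1 1 1
1 1 1 0
1 1 1 1
0 1 0 1
0 0 0 0

After press 4 at (1,2):
0 1 0 1
1 0 0 1
1 1 0 1
0 1 0 1
0 0 0 0

After press 5 at (0,0):
1 0 0 1
0 0 0 1
1 1 0 1
0 1 0 1
0 0 0 0

After press 6 at (4,3):
1 0 0 1
0 0 0 1
1 1 0 1
0 1 0 0
0 0 1 1

Answer: 1 0 0 1
0 0 0 1
1 1 0 1
0 1 0 0
0 0 1 1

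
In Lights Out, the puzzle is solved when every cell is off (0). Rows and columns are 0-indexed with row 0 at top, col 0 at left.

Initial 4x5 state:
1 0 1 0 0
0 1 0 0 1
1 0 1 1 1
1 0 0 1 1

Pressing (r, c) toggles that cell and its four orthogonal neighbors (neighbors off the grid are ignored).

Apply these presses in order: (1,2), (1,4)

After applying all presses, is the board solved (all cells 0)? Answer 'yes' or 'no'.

After press 1 at (1,2):
1 0 0 0 0
0 0 1 1 1
1 0 0 1 1
1 0 0 1 1

After press 2 at (1,4):
1 0 0 0 1
0 0 1 0 0
1 0 0 1 0
1 0 0 1 1

Lights still on: 8

Answer: no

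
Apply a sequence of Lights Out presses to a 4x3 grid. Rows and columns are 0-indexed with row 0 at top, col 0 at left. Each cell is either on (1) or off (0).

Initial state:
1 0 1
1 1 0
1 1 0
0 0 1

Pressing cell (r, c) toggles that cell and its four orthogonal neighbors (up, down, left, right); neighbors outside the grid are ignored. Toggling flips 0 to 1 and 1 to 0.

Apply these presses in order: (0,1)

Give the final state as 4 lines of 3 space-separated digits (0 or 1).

Answer: 0 1 0
1 0 0
1 1 0
0 0 1

Derivation:
After press 1 at (0,1):
0 1 0
1 0 0
1 1 0
0 0 1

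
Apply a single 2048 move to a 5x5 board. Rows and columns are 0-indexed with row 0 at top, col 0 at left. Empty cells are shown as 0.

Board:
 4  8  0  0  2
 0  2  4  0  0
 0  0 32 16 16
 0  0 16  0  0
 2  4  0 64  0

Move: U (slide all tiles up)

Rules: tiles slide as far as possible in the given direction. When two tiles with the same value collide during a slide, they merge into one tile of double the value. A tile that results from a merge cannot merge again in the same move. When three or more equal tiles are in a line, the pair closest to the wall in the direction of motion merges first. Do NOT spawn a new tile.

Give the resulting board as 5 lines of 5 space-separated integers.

Answer:  4  8  4 16  2
 2  2 32 64 16
 0  4 16  0  0
 0  0  0  0  0
 0  0  0  0  0

Derivation:
Slide up:
col 0: [4, 0, 0, 0, 2] -> [4, 2, 0, 0, 0]
col 1: [8, 2, 0, 0, 4] -> [8, 2, 4, 0, 0]
col 2: [0, 4, 32, 16, 0] -> [4, 32, 16, 0, 0]
col 3: [0, 0, 16, 0, 64] -> [16, 64, 0, 0, 0]
col 4: [2, 0, 16, 0, 0] -> [2, 16, 0, 0, 0]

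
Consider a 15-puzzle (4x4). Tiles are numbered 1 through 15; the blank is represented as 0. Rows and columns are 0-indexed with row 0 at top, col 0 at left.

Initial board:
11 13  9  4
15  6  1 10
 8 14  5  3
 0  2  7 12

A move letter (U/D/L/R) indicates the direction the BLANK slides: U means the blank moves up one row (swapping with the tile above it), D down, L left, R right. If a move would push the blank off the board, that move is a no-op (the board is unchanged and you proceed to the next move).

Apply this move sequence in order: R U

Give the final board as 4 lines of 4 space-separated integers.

After move 1 (R):
11 13  9  4
15  6  1 10
 8 14  5  3
 2  0  7 12

After move 2 (U):
11 13  9  4
15  6  1 10
 8  0  5  3
 2 14  7 12

Answer: 11 13  9  4
15  6  1 10
 8  0  5  3
 2 14  7 12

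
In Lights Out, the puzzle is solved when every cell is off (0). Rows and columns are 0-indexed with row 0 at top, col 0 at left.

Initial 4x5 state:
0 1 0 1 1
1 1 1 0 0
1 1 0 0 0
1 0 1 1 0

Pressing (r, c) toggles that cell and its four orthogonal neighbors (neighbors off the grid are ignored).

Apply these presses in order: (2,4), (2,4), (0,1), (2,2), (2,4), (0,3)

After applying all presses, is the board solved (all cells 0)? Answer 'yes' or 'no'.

After press 1 at (2,4):
0 1 0 1 1
1 1 1 0 1
1 1 0 1 1
1 0 1 1 1

After press 2 at (2,4):
0 1 0 1 1
1 1 1 0 0
1 1 0 0 0
1 0 1 1 0

After press 3 at (0,1):
1 0 1 1 1
1 0 1 0 0
1 1 0 0 0
1 0 1 1 0

After press 4 at (2,2):
1 0 1 1 1
1 0 0 0 0
1 0 1 1 0
1 0 0 1 0

After press 5 at (2,4):
1 0 1 1 1
1 0 0 0 1
1 0 1 0 1
1 0 0 1 1

After press 6 at (0,3):
1 0 0 0 0
1 0 0 1 1
1 0 1 0 1
1 0 0 1 1

Lights still on: 10

Answer: no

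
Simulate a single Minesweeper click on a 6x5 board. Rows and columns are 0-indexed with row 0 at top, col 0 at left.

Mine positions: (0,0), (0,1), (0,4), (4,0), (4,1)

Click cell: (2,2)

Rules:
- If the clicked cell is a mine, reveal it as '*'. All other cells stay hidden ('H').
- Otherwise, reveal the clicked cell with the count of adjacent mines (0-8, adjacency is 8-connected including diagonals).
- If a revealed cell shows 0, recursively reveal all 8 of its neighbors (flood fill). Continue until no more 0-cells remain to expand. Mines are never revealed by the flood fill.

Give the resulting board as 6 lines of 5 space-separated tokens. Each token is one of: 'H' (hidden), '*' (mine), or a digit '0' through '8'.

H H H H H
2 2 1 1 1
0 0 0 0 0
2 2 1 0 0
H H 1 0 0
H H 1 0 0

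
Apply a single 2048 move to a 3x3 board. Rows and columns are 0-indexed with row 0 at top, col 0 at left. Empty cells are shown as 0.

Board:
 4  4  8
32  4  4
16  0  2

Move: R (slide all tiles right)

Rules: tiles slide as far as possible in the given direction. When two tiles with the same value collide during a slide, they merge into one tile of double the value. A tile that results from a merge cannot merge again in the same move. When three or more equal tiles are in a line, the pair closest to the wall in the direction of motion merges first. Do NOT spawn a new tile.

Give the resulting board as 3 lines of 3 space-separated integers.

Answer:  0  8  8
 0 32  8
 0 16  2

Derivation:
Slide right:
row 0: [4, 4, 8] -> [0, 8, 8]
row 1: [32, 4, 4] -> [0, 32, 8]
row 2: [16, 0, 2] -> [0, 16, 2]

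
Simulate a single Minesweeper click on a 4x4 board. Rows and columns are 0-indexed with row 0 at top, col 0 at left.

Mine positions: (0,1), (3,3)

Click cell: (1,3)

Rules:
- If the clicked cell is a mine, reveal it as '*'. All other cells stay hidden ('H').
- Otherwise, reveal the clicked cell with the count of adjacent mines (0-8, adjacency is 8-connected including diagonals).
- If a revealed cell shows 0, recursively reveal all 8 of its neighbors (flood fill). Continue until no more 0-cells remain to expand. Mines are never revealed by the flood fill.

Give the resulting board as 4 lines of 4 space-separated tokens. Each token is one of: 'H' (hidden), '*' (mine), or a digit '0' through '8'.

H H 1 0
H H 1 0
H H 1 1
H H H H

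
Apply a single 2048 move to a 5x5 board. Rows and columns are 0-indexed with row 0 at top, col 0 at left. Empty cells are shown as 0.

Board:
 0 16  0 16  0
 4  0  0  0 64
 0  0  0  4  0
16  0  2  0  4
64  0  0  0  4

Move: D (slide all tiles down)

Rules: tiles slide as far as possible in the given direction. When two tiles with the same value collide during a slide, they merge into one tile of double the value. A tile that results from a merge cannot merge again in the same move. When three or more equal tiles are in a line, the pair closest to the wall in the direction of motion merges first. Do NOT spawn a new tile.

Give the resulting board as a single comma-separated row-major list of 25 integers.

Answer: 0, 0, 0, 0, 0, 0, 0, 0, 0, 0, 4, 0, 0, 0, 0, 16, 0, 0, 16, 64, 64, 16, 2, 4, 8

Derivation:
Slide down:
col 0: [0, 4, 0, 16, 64] -> [0, 0, 4, 16, 64]
col 1: [16, 0, 0, 0, 0] -> [0, 0, 0, 0, 16]
col 2: [0, 0, 0, 2, 0] -> [0, 0, 0, 0, 2]
col 3: [16, 0, 4, 0, 0] -> [0, 0, 0, 16, 4]
col 4: [0, 64, 0, 4, 4] -> [0, 0, 0, 64, 8]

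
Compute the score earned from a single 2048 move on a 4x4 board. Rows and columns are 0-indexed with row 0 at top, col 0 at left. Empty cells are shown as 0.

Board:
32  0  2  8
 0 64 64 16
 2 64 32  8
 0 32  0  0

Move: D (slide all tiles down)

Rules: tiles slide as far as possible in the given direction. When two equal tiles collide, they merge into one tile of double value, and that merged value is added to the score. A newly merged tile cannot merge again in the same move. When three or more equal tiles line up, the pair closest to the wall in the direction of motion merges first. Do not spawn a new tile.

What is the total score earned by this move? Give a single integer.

Answer: 128

Derivation:
Slide down:
col 0: [32, 0, 2, 0] -> [0, 0, 32, 2]  score +0 (running 0)
col 1: [0, 64, 64, 32] -> [0, 0, 128, 32]  score +128 (running 128)
col 2: [2, 64, 32, 0] -> [0, 2, 64, 32]  score +0 (running 128)
col 3: [8, 16, 8, 0] -> [0, 8, 16, 8]  score +0 (running 128)
Board after move:
  0   0   0   0
  0   0   2   8
 32 128  64  16
  2  32  32   8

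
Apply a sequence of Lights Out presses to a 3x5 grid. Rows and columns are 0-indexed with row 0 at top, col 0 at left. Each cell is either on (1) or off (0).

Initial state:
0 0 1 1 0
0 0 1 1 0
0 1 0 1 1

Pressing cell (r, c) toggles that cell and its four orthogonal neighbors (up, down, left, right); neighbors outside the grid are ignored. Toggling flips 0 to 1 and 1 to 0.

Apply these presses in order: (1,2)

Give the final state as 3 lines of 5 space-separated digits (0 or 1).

Answer: 0 0 0 1 0
0 1 0 0 0
0 1 1 1 1

Derivation:
After press 1 at (1,2):
0 0 0 1 0
0 1 0 0 0
0 1 1 1 1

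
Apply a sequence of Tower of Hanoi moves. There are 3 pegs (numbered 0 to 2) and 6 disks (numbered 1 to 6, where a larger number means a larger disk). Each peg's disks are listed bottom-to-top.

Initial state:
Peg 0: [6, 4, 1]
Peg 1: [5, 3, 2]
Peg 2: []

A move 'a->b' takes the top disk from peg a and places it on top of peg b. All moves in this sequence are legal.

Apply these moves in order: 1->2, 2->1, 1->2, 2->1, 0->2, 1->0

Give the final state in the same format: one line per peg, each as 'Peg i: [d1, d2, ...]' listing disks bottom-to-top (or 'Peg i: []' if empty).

After move 1 (1->2):
Peg 0: [6, 4, 1]
Peg 1: [5, 3]
Peg 2: [2]

After move 2 (2->1):
Peg 0: [6, 4, 1]
Peg 1: [5, 3, 2]
Peg 2: []

After move 3 (1->2):
Peg 0: [6, 4, 1]
Peg 1: [5, 3]
Peg 2: [2]

After move 4 (2->1):
Peg 0: [6, 4, 1]
Peg 1: [5, 3, 2]
Peg 2: []

After move 5 (0->2):
Peg 0: [6, 4]
Peg 1: [5, 3, 2]
Peg 2: [1]

After move 6 (1->0):
Peg 0: [6, 4, 2]
Peg 1: [5, 3]
Peg 2: [1]

Answer: Peg 0: [6, 4, 2]
Peg 1: [5, 3]
Peg 2: [1]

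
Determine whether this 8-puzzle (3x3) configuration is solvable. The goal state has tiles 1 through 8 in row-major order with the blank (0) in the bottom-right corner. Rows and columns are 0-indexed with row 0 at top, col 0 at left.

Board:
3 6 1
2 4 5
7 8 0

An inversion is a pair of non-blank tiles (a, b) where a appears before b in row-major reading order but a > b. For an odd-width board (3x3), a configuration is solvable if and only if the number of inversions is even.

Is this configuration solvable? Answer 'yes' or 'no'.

Inversions (pairs i<j in row-major order where tile[i] > tile[j] > 0): 6
6 is even, so the puzzle is solvable.

Answer: yes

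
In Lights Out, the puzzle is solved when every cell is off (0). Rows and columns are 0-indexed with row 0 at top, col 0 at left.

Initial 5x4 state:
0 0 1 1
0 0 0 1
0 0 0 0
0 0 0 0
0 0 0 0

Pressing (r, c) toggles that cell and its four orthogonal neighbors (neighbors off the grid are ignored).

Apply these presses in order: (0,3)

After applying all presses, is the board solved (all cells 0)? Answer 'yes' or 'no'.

After press 1 at (0,3):
0 0 0 0
0 0 0 0
0 0 0 0
0 0 0 0
0 0 0 0

Lights still on: 0

Answer: yes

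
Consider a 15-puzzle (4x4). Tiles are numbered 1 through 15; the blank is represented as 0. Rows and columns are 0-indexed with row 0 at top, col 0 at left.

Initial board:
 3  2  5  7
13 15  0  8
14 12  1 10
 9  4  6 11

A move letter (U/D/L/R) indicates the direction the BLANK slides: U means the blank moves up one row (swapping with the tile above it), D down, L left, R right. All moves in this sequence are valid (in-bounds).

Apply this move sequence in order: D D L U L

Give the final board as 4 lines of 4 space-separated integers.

Answer:  3  2  5  7
13 15  1  8
 0 14  6 10
 9 12  4 11

Derivation:
After move 1 (D):
 3  2  5  7
13 15  1  8
14 12  0 10
 9  4  6 11

After move 2 (D):
 3  2  5  7
13 15  1  8
14 12  6 10
 9  4  0 11

After move 3 (L):
 3  2  5  7
13 15  1  8
14 12  6 10
 9  0  4 11

After move 4 (U):
 3  2  5  7
13 15  1  8
14  0  6 10
 9 12  4 11

After move 5 (L):
 3  2  5  7
13 15  1  8
 0 14  6 10
 9 12  4 11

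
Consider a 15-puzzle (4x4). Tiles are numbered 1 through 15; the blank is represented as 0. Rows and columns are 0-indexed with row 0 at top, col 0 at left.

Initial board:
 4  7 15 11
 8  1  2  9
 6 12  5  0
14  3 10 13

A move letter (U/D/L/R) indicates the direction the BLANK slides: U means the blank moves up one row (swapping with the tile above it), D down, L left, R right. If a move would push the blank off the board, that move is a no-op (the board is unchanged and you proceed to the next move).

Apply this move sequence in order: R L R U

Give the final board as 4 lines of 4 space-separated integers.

Answer:  4  7 15 11
 8  1  2  0
 6 12  5  9
14  3 10 13

Derivation:
After move 1 (R):
 4  7 15 11
 8  1  2  9
 6 12  5  0
14  3 10 13

After move 2 (L):
 4  7 15 11
 8  1  2  9
 6 12  0  5
14  3 10 13

After move 3 (R):
 4  7 15 11
 8  1  2  9
 6 12  5  0
14  3 10 13

After move 4 (U):
 4  7 15 11
 8  1  2  0
 6 12  5  9
14  3 10 13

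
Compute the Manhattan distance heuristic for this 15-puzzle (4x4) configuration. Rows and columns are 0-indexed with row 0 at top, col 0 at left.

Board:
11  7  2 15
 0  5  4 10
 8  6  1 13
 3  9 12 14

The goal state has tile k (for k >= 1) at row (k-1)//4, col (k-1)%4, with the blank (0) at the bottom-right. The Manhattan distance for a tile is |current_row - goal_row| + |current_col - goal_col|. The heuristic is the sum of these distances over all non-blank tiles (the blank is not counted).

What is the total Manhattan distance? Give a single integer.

Tile 11: at (0,0), goal (2,2), distance |0-2|+|0-2| = 4
Tile 7: at (0,1), goal (1,2), distance |0-1|+|1-2| = 2
Tile 2: at (0,2), goal (0,1), distance |0-0|+|2-1| = 1
Tile 15: at (0,3), goal (3,2), distance |0-3|+|3-2| = 4
Tile 5: at (1,1), goal (1,0), distance |1-1|+|1-0| = 1
Tile 4: at (1,2), goal (0,3), distance |1-0|+|2-3| = 2
Tile 10: at (1,3), goal (2,1), distance |1-2|+|3-1| = 3
Tile 8: at (2,0), goal (1,3), distance |2-1|+|0-3| = 4
Tile 6: at (2,1), goal (1,1), distance |2-1|+|1-1| = 1
Tile 1: at (2,2), goal (0,0), distance |2-0|+|2-0| = 4
Tile 13: at (2,3), goal (3,0), distance |2-3|+|3-0| = 4
Tile 3: at (3,0), goal (0,2), distance |3-0|+|0-2| = 5
Tile 9: at (3,1), goal (2,0), distance |3-2|+|1-0| = 2
Tile 12: at (3,2), goal (2,3), distance |3-2|+|2-3| = 2
Tile 14: at (3,3), goal (3,1), distance |3-3|+|3-1| = 2
Sum: 4 + 2 + 1 + 4 + 1 + 2 + 3 + 4 + 1 + 4 + 4 + 5 + 2 + 2 + 2 = 41

Answer: 41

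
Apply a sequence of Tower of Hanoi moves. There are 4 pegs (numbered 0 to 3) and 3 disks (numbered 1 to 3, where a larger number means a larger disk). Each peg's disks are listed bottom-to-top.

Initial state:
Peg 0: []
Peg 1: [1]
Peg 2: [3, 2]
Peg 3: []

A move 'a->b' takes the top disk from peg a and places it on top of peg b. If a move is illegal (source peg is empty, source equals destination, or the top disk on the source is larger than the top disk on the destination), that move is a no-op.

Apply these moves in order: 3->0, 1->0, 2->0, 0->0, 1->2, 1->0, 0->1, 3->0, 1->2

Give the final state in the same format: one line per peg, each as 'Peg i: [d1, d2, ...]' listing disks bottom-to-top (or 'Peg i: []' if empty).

After move 1 (3->0):
Peg 0: []
Peg 1: [1]
Peg 2: [3, 2]
Peg 3: []

After move 2 (1->0):
Peg 0: [1]
Peg 1: []
Peg 2: [3, 2]
Peg 3: []

After move 3 (2->0):
Peg 0: [1]
Peg 1: []
Peg 2: [3, 2]
Peg 3: []

After move 4 (0->0):
Peg 0: [1]
Peg 1: []
Peg 2: [3, 2]
Peg 3: []

After move 5 (1->2):
Peg 0: [1]
Peg 1: []
Peg 2: [3, 2]
Peg 3: []

After move 6 (1->0):
Peg 0: [1]
Peg 1: []
Peg 2: [3, 2]
Peg 3: []

After move 7 (0->1):
Peg 0: []
Peg 1: [1]
Peg 2: [3, 2]
Peg 3: []

After move 8 (3->0):
Peg 0: []
Peg 1: [1]
Peg 2: [3, 2]
Peg 3: []

After move 9 (1->2):
Peg 0: []
Peg 1: []
Peg 2: [3, 2, 1]
Peg 3: []

Answer: Peg 0: []
Peg 1: []
Peg 2: [3, 2, 1]
Peg 3: []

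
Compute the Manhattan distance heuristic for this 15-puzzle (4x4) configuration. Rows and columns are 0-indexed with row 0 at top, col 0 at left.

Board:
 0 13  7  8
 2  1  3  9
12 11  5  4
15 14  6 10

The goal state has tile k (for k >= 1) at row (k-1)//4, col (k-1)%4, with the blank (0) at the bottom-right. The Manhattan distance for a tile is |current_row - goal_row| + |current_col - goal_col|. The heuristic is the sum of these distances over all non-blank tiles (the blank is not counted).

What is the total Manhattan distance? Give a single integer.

Answer: 32

Derivation:
Tile 13: at (0,1), goal (3,0), distance |0-3|+|1-0| = 4
Tile 7: at (0,2), goal (1,2), distance |0-1|+|2-2| = 1
Tile 8: at (0,3), goal (1,3), distance |0-1|+|3-3| = 1
Tile 2: at (1,0), goal (0,1), distance |1-0|+|0-1| = 2
Tile 1: at (1,1), goal (0,0), distance |1-0|+|1-0| = 2
Tile 3: at (1,2), goal (0,2), distance |1-0|+|2-2| = 1
Tile 9: at (1,3), goal (2,0), distance |1-2|+|3-0| = 4
Tile 12: at (2,0), goal (2,3), distance |2-2|+|0-3| = 3
Tile 11: at (2,1), goal (2,2), distance |2-2|+|1-2| = 1
Tile 5: at (2,2), goal (1,0), distance |2-1|+|2-0| = 3
Tile 4: at (2,3), goal (0,3), distance |2-0|+|3-3| = 2
Tile 15: at (3,0), goal (3,2), distance |3-3|+|0-2| = 2
Tile 14: at (3,1), goal (3,1), distance |3-3|+|1-1| = 0
Tile 6: at (3,2), goal (1,1), distance |3-1|+|2-1| = 3
Tile 10: at (3,3), goal (2,1), distance |3-2|+|3-1| = 3
Sum: 4 + 1 + 1 + 2 + 2 + 1 + 4 + 3 + 1 + 3 + 2 + 2 + 0 + 3 + 3 = 32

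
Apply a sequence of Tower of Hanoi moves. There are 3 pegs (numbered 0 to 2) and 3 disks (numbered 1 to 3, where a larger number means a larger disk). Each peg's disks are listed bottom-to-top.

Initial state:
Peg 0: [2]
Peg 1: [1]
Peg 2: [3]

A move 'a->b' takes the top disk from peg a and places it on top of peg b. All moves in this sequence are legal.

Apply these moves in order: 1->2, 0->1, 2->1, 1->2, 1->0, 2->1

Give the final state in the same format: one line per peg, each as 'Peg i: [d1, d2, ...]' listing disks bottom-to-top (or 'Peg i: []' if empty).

Answer: Peg 0: [2]
Peg 1: [1]
Peg 2: [3]

Derivation:
After move 1 (1->2):
Peg 0: [2]
Peg 1: []
Peg 2: [3, 1]

After move 2 (0->1):
Peg 0: []
Peg 1: [2]
Peg 2: [3, 1]

After move 3 (2->1):
Peg 0: []
Peg 1: [2, 1]
Peg 2: [3]

After move 4 (1->2):
Peg 0: []
Peg 1: [2]
Peg 2: [3, 1]

After move 5 (1->0):
Peg 0: [2]
Peg 1: []
Peg 2: [3, 1]

After move 6 (2->1):
Peg 0: [2]
Peg 1: [1]
Peg 2: [3]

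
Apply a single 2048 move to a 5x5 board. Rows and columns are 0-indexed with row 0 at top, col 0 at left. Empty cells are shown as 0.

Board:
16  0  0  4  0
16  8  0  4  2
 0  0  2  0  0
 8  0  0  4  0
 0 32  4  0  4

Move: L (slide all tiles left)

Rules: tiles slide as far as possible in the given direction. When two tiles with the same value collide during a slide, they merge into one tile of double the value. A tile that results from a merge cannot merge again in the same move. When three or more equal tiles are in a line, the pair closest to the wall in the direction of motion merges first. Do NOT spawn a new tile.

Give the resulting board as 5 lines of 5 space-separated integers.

Slide left:
row 0: [16, 0, 0, 4, 0] -> [16, 4, 0, 0, 0]
row 1: [16, 8, 0, 4, 2] -> [16, 8, 4, 2, 0]
row 2: [0, 0, 2, 0, 0] -> [2, 0, 0, 0, 0]
row 3: [8, 0, 0, 4, 0] -> [8, 4, 0, 0, 0]
row 4: [0, 32, 4, 0, 4] -> [32, 8, 0, 0, 0]

Answer: 16  4  0  0  0
16  8  4  2  0
 2  0  0  0  0
 8  4  0  0  0
32  8  0  0  0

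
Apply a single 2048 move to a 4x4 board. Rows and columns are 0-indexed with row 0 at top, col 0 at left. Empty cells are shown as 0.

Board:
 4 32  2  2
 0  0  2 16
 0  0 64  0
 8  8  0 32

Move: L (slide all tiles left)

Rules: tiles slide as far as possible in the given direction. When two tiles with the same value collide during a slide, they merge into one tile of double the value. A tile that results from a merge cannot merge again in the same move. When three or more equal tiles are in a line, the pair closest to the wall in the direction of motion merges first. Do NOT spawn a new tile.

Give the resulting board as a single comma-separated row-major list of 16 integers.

Slide left:
row 0: [4, 32, 2, 2] -> [4, 32, 4, 0]
row 1: [0, 0, 2, 16] -> [2, 16, 0, 0]
row 2: [0, 0, 64, 0] -> [64, 0, 0, 0]
row 3: [8, 8, 0, 32] -> [16, 32, 0, 0]

Answer: 4, 32, 4, 0, 2, 16, 0, 0, 64, 0, 0, 0, 16, 32, 0, 0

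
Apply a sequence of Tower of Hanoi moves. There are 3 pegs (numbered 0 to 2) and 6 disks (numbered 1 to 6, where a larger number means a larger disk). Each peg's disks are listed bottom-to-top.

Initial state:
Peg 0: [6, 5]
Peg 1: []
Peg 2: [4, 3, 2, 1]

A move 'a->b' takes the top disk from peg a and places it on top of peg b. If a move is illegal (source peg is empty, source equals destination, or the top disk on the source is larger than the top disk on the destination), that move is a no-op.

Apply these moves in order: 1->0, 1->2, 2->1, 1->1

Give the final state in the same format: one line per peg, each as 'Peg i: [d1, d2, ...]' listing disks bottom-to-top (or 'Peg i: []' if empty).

After move 1 (1->0):
Peg 0: [6, 5]
Peg 1: []
Peg 2: [4, 3, 2, 1]

After move 2 (1->2):
Peg 0: [6, 5]
Peg 1: []
Peg 2: [4, 3, 2, 1]

After move 3 (2->1):
Peg 0: [6, 5]
Peg 1: [1]
Peg 2: [4, 3, 2]

After move 4 (1->1):
Peg 0: [6, 5]
Peg 1: [1]
Peg 2: [4, 3, 2]

Answer: Peg 0: [6, 5]
Peg 1: [1]
Peg 2: [4, 3, 2]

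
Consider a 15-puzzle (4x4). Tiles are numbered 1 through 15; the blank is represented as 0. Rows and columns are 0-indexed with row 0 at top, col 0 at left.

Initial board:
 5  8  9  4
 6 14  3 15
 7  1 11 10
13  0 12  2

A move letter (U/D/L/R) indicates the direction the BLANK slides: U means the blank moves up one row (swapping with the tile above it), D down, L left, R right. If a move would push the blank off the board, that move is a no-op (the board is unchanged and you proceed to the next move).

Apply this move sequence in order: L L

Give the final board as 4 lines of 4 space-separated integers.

After move 1 (L):
 5  8  9  4
 6 14  3 15
 7  1 11 10
 0 13 12  2

After move 2 (L):
 5  8  9  4
 6 14  3 15
 7  1 11 10
 0 13 12  2

Answer:  5  8  9  4
 6 14  3 15
 7  1 11 10
 0 13 12  2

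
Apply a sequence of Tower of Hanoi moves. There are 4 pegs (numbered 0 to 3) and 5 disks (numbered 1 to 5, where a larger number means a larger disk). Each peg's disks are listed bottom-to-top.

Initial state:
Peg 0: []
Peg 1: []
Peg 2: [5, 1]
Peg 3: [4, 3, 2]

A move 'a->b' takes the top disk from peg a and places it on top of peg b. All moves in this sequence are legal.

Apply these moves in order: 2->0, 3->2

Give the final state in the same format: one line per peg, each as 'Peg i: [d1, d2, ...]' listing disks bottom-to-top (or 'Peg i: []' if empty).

Answer: Peg 0: [1]
Peg 1: []
Peg 2: [5, 2]
Peg 3: [4, 3]

Derivation:
After move 1 (2->0):
Peg 0: [1]
Peg 1: []
Peg 2: [5]
Peg 3: [4, 3, 2]

After move 2 (3->2):
Peg 0: [1]
Peg 1: []
Peg 2: [5, 2]
Peg 3: [4, 3]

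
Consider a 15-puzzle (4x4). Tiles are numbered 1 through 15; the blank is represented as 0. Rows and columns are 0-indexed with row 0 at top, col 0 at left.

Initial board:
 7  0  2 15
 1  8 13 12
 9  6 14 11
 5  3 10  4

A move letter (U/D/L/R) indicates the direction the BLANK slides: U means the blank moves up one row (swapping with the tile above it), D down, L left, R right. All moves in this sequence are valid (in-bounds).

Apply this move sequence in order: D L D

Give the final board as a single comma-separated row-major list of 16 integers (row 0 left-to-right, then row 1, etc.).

After move 1 (D):
 7  8  2 15
 1  0 13 12
 9  6 14 11
 5  3 10  4

After move 2 (L):
 7  8  2 15
 0  1 13 12
 9  6 14 11
 5  3 10  4

After move 3 (D):
 7  8  2 15
 9  1 13 12
 0  6 14 11
 5  3 10  4

Answer: 7, 8, 2, 15, 9, 1, 13, 12, 0, 6, 14, 11, 5, 3, 10, 4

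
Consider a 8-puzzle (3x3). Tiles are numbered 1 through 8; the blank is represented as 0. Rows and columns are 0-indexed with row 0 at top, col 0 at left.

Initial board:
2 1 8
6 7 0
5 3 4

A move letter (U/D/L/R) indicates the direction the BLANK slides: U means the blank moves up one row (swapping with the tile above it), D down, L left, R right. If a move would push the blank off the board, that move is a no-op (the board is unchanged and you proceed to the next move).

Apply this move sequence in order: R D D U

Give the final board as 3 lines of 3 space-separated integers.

After move 1 (R):
2 1 8
6 7 0
5 3 4

After move 2 (D):
2 1 8
6 7 4
5 3 0

After move 3 (D):
2 1 8
6 7 4
5 3 0

After move 4 (U):
2 1 8
6 7 0
5 3 4

Answer: 2 1 8
6 7 0
5 3 4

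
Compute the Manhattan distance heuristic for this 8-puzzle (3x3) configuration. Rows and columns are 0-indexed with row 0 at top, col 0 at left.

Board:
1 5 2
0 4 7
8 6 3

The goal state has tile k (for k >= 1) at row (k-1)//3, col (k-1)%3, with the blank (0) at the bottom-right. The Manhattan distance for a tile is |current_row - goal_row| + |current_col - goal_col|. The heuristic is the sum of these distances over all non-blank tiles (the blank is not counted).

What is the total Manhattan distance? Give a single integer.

Tile 1: (0,0)->(0,0) = 0
Tile 5: (0,1)->(1,1) = 1
Tile 2: (0,2)->(0,1) = 1
Tile 4: (1,1)->(1,0) = 1
Tile 7: (1,2)->(2,0) = 3
Tile 8: (2,0)->(2,1) = 1
Tile 6: (2,1)->(1,2) = 2
Tile 3: (2,2)->(0,2) = 2
Sum: 0 + 1 + 1 + 1 + 3 + 1 + 2 + 2 = 11

Answer: 11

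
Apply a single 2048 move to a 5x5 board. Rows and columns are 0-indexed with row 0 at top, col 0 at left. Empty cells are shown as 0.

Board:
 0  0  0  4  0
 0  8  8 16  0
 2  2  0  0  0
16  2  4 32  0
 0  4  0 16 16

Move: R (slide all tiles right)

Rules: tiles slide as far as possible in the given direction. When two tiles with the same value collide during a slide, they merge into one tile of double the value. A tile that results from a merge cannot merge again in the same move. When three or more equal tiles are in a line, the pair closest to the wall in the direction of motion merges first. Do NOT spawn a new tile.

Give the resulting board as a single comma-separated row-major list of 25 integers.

Answer: 0, 0, 0, 0, 4, 0, 0, 0, 16, 16, 0, 0, 0, 0, 4, 0, 16, 2, 4, 32, 0, 0, 0, 4, 32

Derivation:
Slide right:
row 0: [0, 0, 0, 4, 0] -> [0, 0, 0, 0, 4]
row 1: [0, 8, 8, 16, 0] -> [0, 0, 0, 16, 16]
row 2: [2, 2, 0, 0, 0] -> [0, 0, 0, 0, 4]
row 3: [16, 2, 4, 32, 0] -> [0, 16, 2, 4, 32]
row 4: [0, 4, 0, 16, 16] -> [0, 0, 0, 4, 32]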